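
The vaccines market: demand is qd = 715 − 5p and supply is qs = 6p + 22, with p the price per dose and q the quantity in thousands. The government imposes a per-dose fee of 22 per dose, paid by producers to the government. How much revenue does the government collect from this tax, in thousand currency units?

Before the tax: set 715 − 5p = 6p + 22 → p* = 63, q* = 400.
With the tax collected from producers, supply shifts: qs = 6(p − 22) + 22.
Solving gives q = 340 with consumers paying 75 and producers receiving 53 (the 22 wedge).
Revenue = t · Q = 22 · 340 = 7480.

Tax revenue = 7480 thousand.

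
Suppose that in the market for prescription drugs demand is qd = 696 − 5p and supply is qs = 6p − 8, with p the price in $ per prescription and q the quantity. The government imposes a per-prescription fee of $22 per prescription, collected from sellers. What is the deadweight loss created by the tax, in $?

Deadweight loss = $660.

Without the tax, 696 − 5p = 6p − 8 gives 11p = 704, so p* = $64 and q* = 376.
With the tax collected from sellers, supply shifts: qs = 6(p − 22) − 8.
Solving gives q = 316 with buyers paying $76 and sellers receiving $54 (the $22 wedge).
Quantity falls by |ΔQ| = |376 − 316| = 60.
DWL = ½ · t · |ΔQ| = ½ · 22 · 60 = $660.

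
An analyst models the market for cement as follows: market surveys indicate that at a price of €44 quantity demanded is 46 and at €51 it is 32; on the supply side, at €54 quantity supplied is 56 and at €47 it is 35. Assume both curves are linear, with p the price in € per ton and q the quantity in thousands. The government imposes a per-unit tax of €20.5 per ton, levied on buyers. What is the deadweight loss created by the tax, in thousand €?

Demand slope: (32 − 46)/(51 − 44) = -2, so qd = 134 − 2p.
Supply slope: (35 − 56)/(47 − 54) = 3, so qs = 3p − 106.
Without the tax, 134 − 2p = 3p − 106 gives 5p = 240, so p* = €48 and q* = 38.
With the tax collected from buyers, demand (in seller-price terms) shifts: qd = 134 − 2(p + 20.5).
Solving gives q = 13.4 with buyers paying €60.3 and suppliers receiving €39.8 (the €20.5 wedge).
Quantity falls by |ΔQ| = |38 − 13.4| = 24.6.
DWL = ½ · t · |ΔQ| = ½ · 20.5 · 24.6 = €252.15.

Deadweight loss = €252.15 thousand.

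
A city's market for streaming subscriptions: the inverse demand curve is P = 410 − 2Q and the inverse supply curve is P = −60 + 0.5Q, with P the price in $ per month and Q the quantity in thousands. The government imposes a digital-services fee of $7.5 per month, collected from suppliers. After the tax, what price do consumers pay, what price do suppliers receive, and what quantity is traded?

Inverting to Q(P) form: Qd = 205 − 0.5P; Qs = 2P + 120.
Before the tax: set 205 − 0.5P = 2P + 120 → P* = $34, Q* = 188.
With the tax collected from suppliers, supply shifts: Qs = 2(P − 7.5) + 120.
New equilibrium: consumers pay $40, suppliers receive $32.5, Q = 185. (Wedge: Pb − Ps = 7.5.)
The less price-elastic side of the market bears the larger share of a per-unit tax.

Consumers pay $40; suppliers receive $32.5; quantity = 185.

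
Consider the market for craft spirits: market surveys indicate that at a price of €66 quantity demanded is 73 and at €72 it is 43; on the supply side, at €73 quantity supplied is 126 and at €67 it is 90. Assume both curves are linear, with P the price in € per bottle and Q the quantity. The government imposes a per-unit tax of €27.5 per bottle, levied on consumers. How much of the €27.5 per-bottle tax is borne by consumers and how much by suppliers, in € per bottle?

Consumers bear €15 per bottle; suppliers bear €12.5 per bottle.

Demand slope: (43 − 73)/(72 − 66) = -5, so Qd = 403 − 5P.
Supply slope: (90 − 126)/(67 − 73) = 6, so Qs = 6P − 312.
Without the tax, 403 − 5P = 6P − 312 gives 11P = 715, so P* = €65 and Q* = 78.
With the tax collected from consumers, demand (in seller-price terms) shifts: Qd = 403 − 5(P + 27.5).
New equilibrium: consumers pay €80, suppliers receive €52.5, Q = 3. (Wedge: Pb − Ps = 27.5.)
Burden on consumers: €15; on suppliers: €12.5. (They sum to €27.5.)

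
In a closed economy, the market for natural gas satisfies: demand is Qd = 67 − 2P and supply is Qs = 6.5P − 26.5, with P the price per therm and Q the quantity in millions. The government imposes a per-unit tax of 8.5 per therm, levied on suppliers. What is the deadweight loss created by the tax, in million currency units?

Deadweight loss = 55.25 million.

Before the tax: set 67 − 2P = 6.5P − 26.5 → P* = 11, Q* = 45.
With the tax collected from suppliers, supply shifts: Qs = 6.5(P − 8.5) − 26.5.
New equilibrium: buyers pay 17.5, suppliers receive 9, Q = 32. (Wedge: Pb − Ps = 8.5.)
Quantity falls by |ΔQ| = |45 − 32| = 13.
DWL = ½ · t · |ΔQ| = ½ · 8.5 · 13 = 55.25.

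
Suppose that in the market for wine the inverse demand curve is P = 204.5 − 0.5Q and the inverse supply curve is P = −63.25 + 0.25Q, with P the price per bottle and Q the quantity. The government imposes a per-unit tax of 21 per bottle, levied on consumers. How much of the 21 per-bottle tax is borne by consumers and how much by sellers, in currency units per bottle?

Inverting to Q(P) form: Qd = 409 − 2P; Qs = 4P + 253.
Without the tax, 409 − 2P = 4P + 253 gives 6P = 156, so P* = 26 and Q* = 357.
With the tax collected from consumers, demand (in seller-price terms) shifts: Qd = 409 − 2(P + 21).
Solving gives Q = 329 with consumers paying 40 and sellers receiving 19 (the 21 wedge).
Burden on consumers: 14; on sellers: 7. (They sum to 21.)

Consumers bear 14 per bottle; sellers bear 7 per bottle.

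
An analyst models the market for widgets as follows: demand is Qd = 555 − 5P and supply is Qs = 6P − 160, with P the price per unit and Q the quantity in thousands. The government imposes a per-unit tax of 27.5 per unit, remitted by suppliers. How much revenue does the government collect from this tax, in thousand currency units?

Before the tax: set 555 − 5P = 6P − 160 → P* = 65, Q* = 230.
With the tax collected from suppliers, supply shifts: Qs = 6(P − 27.5) − 160.
New equilibrium: buyers pay 80, suppliers receive 52.5, Q = 155. (Wedge: Pb − Ps = 27.5.)
Revenue = t · Q = 27.5 · 155 = 4262.5.

Tax revenue = 4262.5 thousand.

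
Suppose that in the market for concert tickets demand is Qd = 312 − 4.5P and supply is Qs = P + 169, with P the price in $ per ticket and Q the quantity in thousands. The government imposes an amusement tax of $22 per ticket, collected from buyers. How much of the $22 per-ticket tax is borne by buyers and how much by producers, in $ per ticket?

Before the tax: set 312 − 4.5P = P + 169 → P* = $26, Q* = 195.
With the tax collected from buyers, demand (in seller-price terms) shifts: Qd = 312 − 4.5(P + 22).
New equilibrium: buyers pay $30, producers receive $8, Q = 177. (Wedge: Pb − Ps = 22.)
Burden on buyers: $4; on producers: $18. (They sum to $22.)

Buyers bear $4 per ticket; producers bear $18 per ticket.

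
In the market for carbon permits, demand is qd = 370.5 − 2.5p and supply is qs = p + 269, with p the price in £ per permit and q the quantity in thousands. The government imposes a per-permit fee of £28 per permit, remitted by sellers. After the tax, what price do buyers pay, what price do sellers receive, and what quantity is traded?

Buyers pay £37; sellers receive £9; quantity = 278.

Without the tax, 370.5 − 2.5p = p + 269 gives 3.5p = 101.5, so p* = £29 and q* = 298.
With the tax collected from sellers, supply shifts: qs = (p − 28) + 269.
New equilibrium: buyers pay £37, sellers receive £9, q = 278. (Wedge: pb − ps = 28.)
The less price-elastic side of the market bears the larger share of a per-unit tax.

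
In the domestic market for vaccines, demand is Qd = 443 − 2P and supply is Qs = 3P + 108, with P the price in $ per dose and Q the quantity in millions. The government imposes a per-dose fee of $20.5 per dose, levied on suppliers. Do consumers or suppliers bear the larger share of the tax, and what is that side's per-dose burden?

Without the tax, 443 − 2P = 3P + 108 gives 5P = 335, so P* = $67 and Q* = 309.
With the tax collected from suppliers, supply shifts: Qs = 3(P − 20.5) + 108.
New equilibrium: consumers pay $79.3, suppliers receive $58.8, Q = 284.4. (Wedge: Pb − Ps = 20.5.)
Per-dose burden: consumers $12.3, suppliers $8.2.
Consumers take the larger share because demand is less price-elastic here (demand slope 2 vs supply slope 3).
The less price-elastic side of the market bears the larger share of a per-unit tax.

Consumers bear the larger share: $12.3 per dose.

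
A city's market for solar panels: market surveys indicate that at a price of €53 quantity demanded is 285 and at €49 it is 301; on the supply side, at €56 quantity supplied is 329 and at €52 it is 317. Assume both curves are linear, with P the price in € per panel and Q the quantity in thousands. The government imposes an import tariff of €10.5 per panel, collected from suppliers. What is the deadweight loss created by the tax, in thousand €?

Deadweight loss = €94.5 thousand.

Demand slope: (301 − 285)/(49 − 53) = -4, so Qd = 497 − 4P.
Supply slope: (317 − 329)/(52 − 56) = 3, so Qs = 3P + 161.
Without the tax, 497 − 4P = 3P + 161 gives 7P = 336, so P* = €48 and Q* = 305.
With the tax collected from suppliers, supply shifts: Qs = 3(P − 10.5) + 161.
New equilibrium: buyers pay €52.5, suppliers receive €42, Q = 287. (Wedge: Pb − Ps = 10.5.)
Quantity falls by |ΔQ| = |305 − 287| = 18.
DWL = ½ · t · |ΔQ| = ½ · 10.5 · 18 = €94.5.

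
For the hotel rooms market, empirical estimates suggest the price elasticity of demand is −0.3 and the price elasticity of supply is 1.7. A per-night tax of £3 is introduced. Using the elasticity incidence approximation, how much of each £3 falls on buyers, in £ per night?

Buyers bear ≈ £2.55 per night.

Incidence ratio: buyers' share ≈ εs / (εs + |εd|) = 1.7 / (1.7 + 0.3) = 0.85.
So buyers bear ≈ 0.85 × £3 = £2.55; sellers bear £0.45.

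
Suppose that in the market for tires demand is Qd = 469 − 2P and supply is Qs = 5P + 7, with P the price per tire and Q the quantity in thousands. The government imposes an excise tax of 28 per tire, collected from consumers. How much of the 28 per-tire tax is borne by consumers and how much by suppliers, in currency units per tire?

Without the tax, 469 − 2P = 5P + 7 gives 7P = 462, so P* = 66 and Q* = 337.
With the tax collected from consumers, demand (in seller-price terms) shifts: Qd = 469 − 2(P + 28).
New equilibrium: consumers pay 86, suppliers receive 58, Q = 297. (Wedge: Pb − Ps = 28.)
Burden on consumers: 20; on suppliers: 8. (They sum to 28.)

Consumers bear 20 per tire; suppliers bear 8 per tire.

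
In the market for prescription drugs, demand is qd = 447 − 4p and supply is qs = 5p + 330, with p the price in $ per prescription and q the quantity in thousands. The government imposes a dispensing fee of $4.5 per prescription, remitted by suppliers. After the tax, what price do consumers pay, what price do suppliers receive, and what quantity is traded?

Consumers pay $15.5; suppliers receive $11; quantity = 385.

Without the tax, 447 − 4p = 5p + 330 gives 9p = 117, so p* = $13 and q* = 395.
With the tax collected from suppliers, supply shifts: qs = 5(p − 4.5) + 330.
New equilibrium: consumers pay $15.5, suppliers receive $11, q = 385. (Wedge: pb − ps = 4.5.)
The less price-elastic side of the market bears the larger share of a per-unit tax.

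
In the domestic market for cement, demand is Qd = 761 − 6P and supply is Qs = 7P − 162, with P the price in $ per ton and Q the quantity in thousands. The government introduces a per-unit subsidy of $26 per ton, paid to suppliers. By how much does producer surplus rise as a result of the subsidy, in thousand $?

Without the subsidy, 761 − 6P = 7P − 162 gives 13P = 923, so P* = $71 and Q* = 335.
With a per-unit subsidy paid to suppliers, each receives P + 26 per unit sold, so supply becomes Qs = 7(P + 26) − 162.
Solving gives Q = 419 with buyers paying $57 and suppliers receiving $83 (the $26 wedge).
ΔPS is the trapezoid between Q = 419 and Q = 335 of height $12: ½ · (335 + 419) · 12 = $4524.

Producer surplus rises by $4524 thousand.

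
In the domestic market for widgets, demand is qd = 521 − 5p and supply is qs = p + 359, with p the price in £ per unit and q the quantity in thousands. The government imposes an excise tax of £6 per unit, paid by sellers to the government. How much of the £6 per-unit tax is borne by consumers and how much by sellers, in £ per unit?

Consumers bear £1 per unit; sellers bear £5 per unit.

Before the tax: set 521 − 5p = p + 359 → p* = £27, q* = 386.
With the tax collected from sellers, supply shifts: qs = (p − 6) + 359.
Solving gives q = 381 with consumers paying £28 and sellers receiving £22 (the £6 wedge).
Burden on consumers: £1; on sellers: £5. (They sum to £6.)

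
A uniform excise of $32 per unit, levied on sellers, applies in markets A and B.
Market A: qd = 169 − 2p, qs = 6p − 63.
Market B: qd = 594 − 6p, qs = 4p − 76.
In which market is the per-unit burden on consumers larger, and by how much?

Market A: pre-tax p* = $29, q* = 111; post-tax q = 63; per-unit burden on consumers = $24.
Market B: pre-tax p* = $67, q* = 192; post-tax q = 115.2; per-unit burden on consumers = $12.8.
Difference: $24 vs $12.8 → market A is larger by $11.2.

Market A, by $11.2.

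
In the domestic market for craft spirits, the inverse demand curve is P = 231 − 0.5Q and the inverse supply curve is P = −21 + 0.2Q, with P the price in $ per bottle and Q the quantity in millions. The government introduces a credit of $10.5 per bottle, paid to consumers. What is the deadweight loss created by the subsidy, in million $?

Inverting to Q(P) form: Qd = 462 − 2P; Qs = 5P + 105.
Before the subsidy: set 462 − 2P = 5P + 105 → P* = $51, Q* = 360.
With a per-unit subsidy paid to consumers, each effectively pays P − 10.5, so demand becomes Qd = 462 − 2(P − 10.5).
Solving gives Q = 375 with consumers paying $43.5 and suppliers receiving $54 (the $10.5 wedge).
Quantity rises by |ΔQ| = |360 − 375| = 15.
DWL = ½ · t · |ΔQ| = ½ · 10.5 · 15 = $78.75.

Deadweight loss = $78.75 million.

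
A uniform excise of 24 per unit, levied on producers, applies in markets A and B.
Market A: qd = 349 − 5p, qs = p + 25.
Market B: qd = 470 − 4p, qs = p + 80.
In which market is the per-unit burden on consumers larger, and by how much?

Market A: pre-tax p* = 54, q* = 79; post-tax q = 59; per-unit burden on consumers = 4.
Market B: pre-tax p* = 78, q* = 158; post-tax q = 138.8; per-unit burden on consumers = 4.8.
Difference: 4 vs 4.8 → market B is larger by 0.8.

Market B, by 0.8.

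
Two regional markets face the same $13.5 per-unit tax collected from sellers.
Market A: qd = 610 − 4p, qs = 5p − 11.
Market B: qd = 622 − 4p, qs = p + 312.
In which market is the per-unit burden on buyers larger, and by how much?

Market A, by $4.8.

Market A: pre-tax p* = $69, q* = 334; post-tax q = 304; per-unit burden on buyers = $7.5.
Market B: pre-tax p* = $62, q* = 374; post-tax q = 363.2; per-unit burden on buyers = $2.7.
Difference: $7.5 vs $2.7 → market A is larger by $4.8.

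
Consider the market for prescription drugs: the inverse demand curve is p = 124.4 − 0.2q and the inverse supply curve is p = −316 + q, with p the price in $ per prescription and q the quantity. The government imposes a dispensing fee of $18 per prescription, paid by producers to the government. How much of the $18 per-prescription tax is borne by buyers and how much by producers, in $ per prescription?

Buyers bear $3 per prescription; producers bear $15 per prescription.

Inverting to q(p) form: qd = 622 − 5p; qs = p + 316.
Without the tax, 622 − 5p = p + 316 gives 6p = 306, so p* = $51 and q* = 367.
With the tax collected from producers, supply shifts: qs = (p − 18) + 316.
Solving gives q = 352 with buyers paying $54 and producers receiving $36 (the $18 wedge).
Burden on buyers: $3; on producers: $15. (They sum to $18.)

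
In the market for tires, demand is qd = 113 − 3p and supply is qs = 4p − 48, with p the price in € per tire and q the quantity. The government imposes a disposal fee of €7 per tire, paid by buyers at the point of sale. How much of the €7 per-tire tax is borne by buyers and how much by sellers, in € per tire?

Without the tax, 113 − 3p = 4p − 48 gives 7p = 161, so p* = €23 and q* = 44.
With the tax collected from buyers, demand (in seller-price terms) shifts: qd = 113 − 3(p + 7).
Solving gives q = 32 with buyers paying €27 and sellers receiving €20 (the €7 wedge).
Burden on buyers: €4; on sellers: €3. (They sum to €7.)
The less price-elastic side of the market bears the larger share of a per-unit tax.

Buyers bear €4 per tire; sellers bear €3 per tire.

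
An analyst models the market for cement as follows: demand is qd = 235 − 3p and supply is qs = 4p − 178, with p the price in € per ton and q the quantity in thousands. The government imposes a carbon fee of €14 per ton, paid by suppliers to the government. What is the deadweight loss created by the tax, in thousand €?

Deadweight loss = €168 thousand.

Without the tax, 235 − 3p = 4p − 178 gives 7p = 413, so p* = €59 and q* = 58.
With the tax collected from suppliers, supply shifts: qs = 4(p − 14) − 178.
New equilibrium: buyers pay €67, suppliers receive €53, q = 34. (Wedge: pb − ps = 14.)
Quantity falls by |ΔQ| = |58 − 34| = 24.
DWL = ½ · t · |ΔQ| = ½ · 14 · 24 = €168.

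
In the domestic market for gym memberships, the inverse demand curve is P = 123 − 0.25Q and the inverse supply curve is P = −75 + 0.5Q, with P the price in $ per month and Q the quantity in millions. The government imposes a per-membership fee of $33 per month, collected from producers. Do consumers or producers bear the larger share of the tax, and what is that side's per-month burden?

Producers bear the larger share: $22 per month.

Inverting to Q(P) form: Qd = 492 − 4P; Qs = 2P + 150.
Without the tax, 492 − 4P = 2P + 150 gives 6P = 342, so P* = $57 and Q* = 264.
With the tax collected from producers, supply shifts: Qs = 2(P − 33) + 150.
New equilibrium: consumers pay $68, producers receive $35, Q = 220. (Wedge: Pb − Ps = 33.)
Per-month burden: consumers $11, producers $22.
Producers take the larger share because supply is less price-elastic here (demand slope 4 vs supply slope 2).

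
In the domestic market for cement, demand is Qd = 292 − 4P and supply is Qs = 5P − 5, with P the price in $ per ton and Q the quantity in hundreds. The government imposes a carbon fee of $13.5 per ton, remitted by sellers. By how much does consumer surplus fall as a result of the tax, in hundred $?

Before the tax: set 292 − 4P = 5P − 5 → P* = $33, Q* = 160.
With the tax collected from sellers, supply shifts: Qs = 5(P − 13.5) − 5.
Solving gives Q = 130 with buyers paying $40.5 and sellers receiving $27 (the $13.5 wedge).
ΔCS is the trapezoid between Q = 130 and Q = 160 of height $7.5: ½ · (160 + 130) · 7.5 = $1087.5.

Consumer surplus falls by $1087.5 hundred.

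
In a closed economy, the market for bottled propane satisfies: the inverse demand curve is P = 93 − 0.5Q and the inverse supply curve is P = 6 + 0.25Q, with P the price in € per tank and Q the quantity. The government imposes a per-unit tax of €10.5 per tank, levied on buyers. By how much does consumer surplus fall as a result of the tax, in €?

Consumer surplus falls by €763.

Inverting to Q(P) form: Qd = 186 − 2P; Qs = 4P − 24.
Without the tax, 186 − 2P = 4P − 24 gives 6P = 210, so P* = €35 and Q* = 116.
With the tax collected from buyers, demand (in seller-price terms) shifts: Qd = 186 − 2(P + 10.5).
Solving gives Q = 102 with buyers paying €42 and sellers receiving €31.5 (the €10.5 wedge).
ΔCS is the trapezoid between Q = 102 and Q = 116 of height €7: ½ · (116 + 102) · 7 = €763.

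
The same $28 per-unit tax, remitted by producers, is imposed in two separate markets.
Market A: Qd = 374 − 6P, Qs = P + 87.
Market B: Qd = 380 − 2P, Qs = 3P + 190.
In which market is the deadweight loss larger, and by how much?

Market B, by $134.4.

Market A: pre-tax P* = $41, Q* = 128; post-tax Q = 104; deadweight loss = $336.
Market B: pre-tax P* = $38, Q* = 304; post-tax Q = 270.4; deadweight loss = $470.4.
Difference: $336 vs $470.4 → market B is larger by $134.4.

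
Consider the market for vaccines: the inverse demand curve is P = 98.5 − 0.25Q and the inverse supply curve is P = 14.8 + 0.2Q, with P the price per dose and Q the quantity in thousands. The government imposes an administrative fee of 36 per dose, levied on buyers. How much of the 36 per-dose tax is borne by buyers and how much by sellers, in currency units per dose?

Inverting to Q(P) form: Qd = 394 − 4P; Qs = 5P − 74.
Before the tax: set 394 − 4P = 5P − 74 → P* = 52, Q* = 186.
With the tax collected from buyers, demand (in seller-price terms) shifts: Qd = 394 − 4(P + 36).
Solving gives Q = 106 with buyers paying 72 and sellers receiving 36 (the 36 wedge).
Burden on buyers: 20; on sellers: 16. (They sum to 36.)
The less price-elastic side of the market bears the larger share of a per-unit tax.

Buyers bear 20 per dose; sellers bear 16 per dose.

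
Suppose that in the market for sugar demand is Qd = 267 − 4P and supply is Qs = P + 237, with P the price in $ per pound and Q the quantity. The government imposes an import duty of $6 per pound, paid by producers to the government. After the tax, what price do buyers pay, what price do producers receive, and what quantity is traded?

Buyers pay $7.2; producers receive $1.2; quantity = 238.2.

Without the tax, 267 − 4P = P + 237 gives 5P = 30, so P* = $6 and Q* = 243.
With the tax collected from producers, supply shifts: Qs = (P − 6) + 237.
Solving gives Q = 238.2 with buyers paying $7.2 and producers receiving $1.2 (the $6 wedge).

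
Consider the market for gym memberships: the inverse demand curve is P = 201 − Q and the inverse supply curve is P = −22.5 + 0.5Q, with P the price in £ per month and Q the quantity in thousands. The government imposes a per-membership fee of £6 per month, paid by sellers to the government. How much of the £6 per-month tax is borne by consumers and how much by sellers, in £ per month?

Consumers bear £4 per month; sellers bear £2 per month.

Inverting to Q(P) form: Qd = 201 − P; Qs = 2P + 45.
Before the tax: set 201 − P = 2P + 45 → P* = £52, Q* = 149.
With the tax collected from sellers, supply shifts: Qs = 2(P − 6) + 45.
New equilibrium: consumers pay £56, sellers receive £50, Q = 145. (Wedge: Pb − Ps = 6.)
Burden on consumers: £4; on sellers: £2. (They sum to £6.)
The less price-elastic side of the market bears the larger share of a per-unit tax.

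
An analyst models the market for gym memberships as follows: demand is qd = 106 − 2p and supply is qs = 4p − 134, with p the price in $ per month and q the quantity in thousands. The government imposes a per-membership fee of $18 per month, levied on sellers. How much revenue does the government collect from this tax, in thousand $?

Tax revenue = $36 thousand.

Before the tax: set 106 − 2p = 4p − 134 → p* = $40, q* = 26.
With the tax collected from sellers, supply shifts: qs = 4(p − 18) − 134.
Solving gives q = 2 with consumers paying $52 and sellers receiving $34 (the $18 wedge).
Revenue = t · Q = 18 · 2 = $36.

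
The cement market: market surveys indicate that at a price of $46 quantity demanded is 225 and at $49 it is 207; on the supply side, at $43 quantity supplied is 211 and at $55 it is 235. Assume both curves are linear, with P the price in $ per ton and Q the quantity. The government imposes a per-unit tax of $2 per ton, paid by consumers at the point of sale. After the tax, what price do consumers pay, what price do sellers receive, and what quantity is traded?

Consumers pay $47.5; sellers receive $45.5; quantity = 216.

Demand slope: (207 − 225)/(49 − 46) = -6, so Qd = 501 − 6P.
Supply slope: (235 − 211)/(55 − 43) = 2, so Qs = 2P + 125.
Without the tax, 501 − 6P = 2P + 125 gives 8P = 376, so P* = $47 and Q* = 219.
With the tax collected from consumers, demand (in seller-price terms) shifts: Qd = 501 − 6(P + 2).
New equilibrium: consumers pay $47.5, sellers receive $45.5, Q = 216. (Wedge: Pb − Ps = 2.)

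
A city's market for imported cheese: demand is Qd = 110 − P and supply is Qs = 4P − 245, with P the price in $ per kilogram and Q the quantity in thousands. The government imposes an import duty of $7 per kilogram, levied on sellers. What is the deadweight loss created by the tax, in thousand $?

Deadweight loss = $19.6 thousand.

Before the tax: set 110 − P = 4P − 245 → P* = $71, Q* = 39.
With the tax collected from sellers, supply shifts: Qs = 4(P − 7) − 245.
New equilibrium: buyers pay $76.6, sellers receive $69.6, Q = 33.4. (Wedge: Pb − Ps = 7.)
Quantity falls by |ΔQ| = |39 − 33.4| = 5.6.
DWL = ½ · t · |ΔQ| = ½ · 7 · 5.6 = $19.6.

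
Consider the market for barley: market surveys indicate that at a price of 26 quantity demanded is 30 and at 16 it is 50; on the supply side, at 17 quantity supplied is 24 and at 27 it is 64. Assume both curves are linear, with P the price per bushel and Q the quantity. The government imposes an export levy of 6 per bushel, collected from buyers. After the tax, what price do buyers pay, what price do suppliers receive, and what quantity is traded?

Buyers pay 25; suppliers receive 19; quantity = 32.

Demand slope: (50 − 30)/(16 − 26) = -2, so Qd = 82 − 2P.
Supply slope: (64 − 24)/(27 − 17) = 4, so Qs = 4P − 44.
Before the tax: set 82 − 2P = 4P − 44 → P* = 21, Q* = 40.
With the tax collected from buyers, demand (in seller-price terms) shifts: Qd = 82 − 2(P + 6).
New equilibrium: buyers pay 25, suppliers receive 19, Q = 32. (Wedge: Pb − Ps = 6.)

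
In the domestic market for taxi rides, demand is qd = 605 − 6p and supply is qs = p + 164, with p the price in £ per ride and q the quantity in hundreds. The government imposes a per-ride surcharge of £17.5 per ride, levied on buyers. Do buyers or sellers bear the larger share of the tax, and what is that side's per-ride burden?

Sellers bear the larger share: £15 per ride.

Without the tax, 605 − 6p = p + 164 gives 7p = 441, so p* = £63 and q* = 227.
With the tax collected from buyers, demand (in seller-price terms) shifts: qd = 605 − 6(p + 17.5).
New equilibrium: buyers pay £65.5, sellers receive £48, q = 212. (Wedge: pb − ps = 17.5.)
Per-ride burden: buyers £2.5, sellers £15.
Sellers take the larger share because supply is less price-elastic here (demand slope 6 vs supply slope 1).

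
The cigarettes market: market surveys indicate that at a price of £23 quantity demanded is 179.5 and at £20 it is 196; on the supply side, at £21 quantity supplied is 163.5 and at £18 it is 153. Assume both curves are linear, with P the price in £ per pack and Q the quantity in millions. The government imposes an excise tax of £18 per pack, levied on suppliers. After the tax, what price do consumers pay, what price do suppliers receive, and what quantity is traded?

Demand slope: (196 − 179.5)/(20 − 23) = -5.5, so Qd = 306 − 5.5P.
Supply slope: (153 − 163.5)/(18 − 21) = 3.5, so Qs = 3.5P + 90.
Without the tax, 306 − 5.5P = 3.5P + 90 gives 9P = 216, so P* = £24 and Q* = 174.
With the tax collected from suppliers, supply shifts: Qs = 3.5(P − 18) + 90.
Solving gives Q = 135.5 with consumers paying £31 and suppliers receiving £13 (the £18 wedge).
The less price-elastic side of the market bears the larger share of a per-unit tax.

Consumers pay £31; suppliers receive £13; quantity = 135.5.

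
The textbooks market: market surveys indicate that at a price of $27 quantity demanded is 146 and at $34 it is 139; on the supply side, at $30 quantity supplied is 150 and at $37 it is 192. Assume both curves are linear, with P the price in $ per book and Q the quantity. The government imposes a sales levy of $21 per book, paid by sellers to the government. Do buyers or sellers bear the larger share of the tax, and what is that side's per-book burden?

Demand slope: (139 − 146)/(34 − 27) = -1, so Qd = 173 − P.
Supply slope: (192 − 150)/(37 − 30) = 6, so Qs = 6P − 30.
Before the tax: set 173 − P = 6P − 30 → P* = $29, Q* = 144.
With the tax collected from sellers, supply shifts: Qs = 6(P − 21) − 30.
Solving gives Q = 126 with buyers paying $47 and sellers receiving $26 (the $21 wedge).
Per-book burden: buyers $18, sellers $3.
Buyers take the larger share because demand is less price-elastic here (demand slope 1 vs supply slope 6).

Buyers bear the larger share: $18 per book.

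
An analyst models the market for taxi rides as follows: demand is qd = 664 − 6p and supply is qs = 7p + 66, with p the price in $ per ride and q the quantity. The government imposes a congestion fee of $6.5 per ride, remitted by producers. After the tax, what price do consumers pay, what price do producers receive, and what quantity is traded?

Consumers pay $49.5; producers receive $43; quantity = 367.

Without the tax, 664 − 6p = 7p + 66 gives 13p = 598, so p* = $46 and q* = 388.
With the tax collected from producers, supply shifts: qs = 7(p − 6.5) + 66.
Solving gives q = 367 with consumers paying $49.5 and producers receiving $43 (the $6.5 wedge).
The less price-elastic side of the market bears the larger share of a per-unit tax.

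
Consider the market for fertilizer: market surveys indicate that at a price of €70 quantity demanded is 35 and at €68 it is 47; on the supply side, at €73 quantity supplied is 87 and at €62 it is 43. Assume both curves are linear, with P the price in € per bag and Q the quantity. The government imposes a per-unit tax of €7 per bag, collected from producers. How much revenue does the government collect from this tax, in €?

Demand slope: (47 − 35)/(68 − 70) = -6, so Qd = 455 − 6P.
Supply slope: (43 − 87)/(62 − 73) = 4, so Qs = 4P − 205.
Before the tax: set 455 − 6P = 4P − 205 → P* = €66, Q* = 59.
With the tax collected from producers, supply shifts: Qs = 4(P − 7) − 205.
Solving gives Q = 42.2 with buyers paying €68.8 and producers receiving €61.8 (the €7 wedge).
Revenue = t · Q = 7 · 42.2 = €295.4.

Tax revenue = €295.4.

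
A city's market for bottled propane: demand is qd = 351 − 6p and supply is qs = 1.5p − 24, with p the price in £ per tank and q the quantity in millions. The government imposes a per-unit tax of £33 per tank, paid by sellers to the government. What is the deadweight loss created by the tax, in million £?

Deadweight loss = £653.4 million.

Before the tax: set 351 − 6p = 1.5p − 24 → p* = £50, q* = 51.
With the tax collected from sellers, supply shifts: qs = 1.5(p − 33) − 24.
New equilibrium: consumers pay £56.6, sellers receive £23.6, q = 11.4. (Wedge: pb − ps = 33.)
Quantity falls by |ΔQ| = |51 − 11.4| = 39.6.
DWL = ½ · t · |ΔQ| = ½ · 33 · 39.6 = £653.4.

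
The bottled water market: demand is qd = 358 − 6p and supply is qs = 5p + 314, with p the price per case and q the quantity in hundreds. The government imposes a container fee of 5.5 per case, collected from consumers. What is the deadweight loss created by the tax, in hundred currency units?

Before the tax: set 358 − 6p = 5p + 314 → p* = 4, q* = 334.
With the tax collected from consumers, demand (in seller-price terms) shifts: qd = 358 − 6(p + 5.5).
New equilibrium: consumers pay 6.5, suppliers receive 1, q = 319. (Wedge: pb − ps = 5.5.)
Quantity falls by |ΔQ| = |334 − 319| = 15.
DWL = ½ · t · |ΔQ| = ½ · 5.5 · 15 = 41.25.

Deadweight loss = 41.25 hundred.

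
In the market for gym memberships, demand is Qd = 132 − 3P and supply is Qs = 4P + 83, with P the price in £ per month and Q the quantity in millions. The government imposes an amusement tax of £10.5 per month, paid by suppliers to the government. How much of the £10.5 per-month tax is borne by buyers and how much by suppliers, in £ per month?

Buyers bear £6 per month; suppliers bear £4.5 per month.

Without the tax, 132 − 3P = 4P + 83 gives 7P = 49, so P* = £7 and Q* = 111.
With the tax collected from suppliers, supply shifts: Qs = 4(P − 10.5) + 83.
New equilibrium: buyers pay £13, suppliers receive £2.5, Q = 93. (Wedge: Pb − Ps = 10.5.)
Burden on buyers: £6; on suppliers: £4.5. (They sum to £10.5.)
The less price-elastic side of the market bears the larger share of a per-unit tax.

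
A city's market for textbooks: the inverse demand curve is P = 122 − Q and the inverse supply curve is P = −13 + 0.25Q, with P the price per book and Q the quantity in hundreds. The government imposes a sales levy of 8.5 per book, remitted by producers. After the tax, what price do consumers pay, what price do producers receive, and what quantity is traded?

Inverting to Q(P) form: Qd = 122 − P; Qs = 4P + 52.
Without the tax, 122 − P = 4P + 52 gives 5P = 70, so P* = 14 and Q* = 108.
With the tax collected from producers, supply shifts: Qs = 4(P − 8.5) + 52.
Solving gives Q = 101.2 with consumers paying 20.8 and producers receiving 12.3 (the 8.5 wedge).
The less price-elastic side of the market bears the larger share of a per-unit tax.

Consumers pay 20.8; producers receive 12.3; quantity = 101.2.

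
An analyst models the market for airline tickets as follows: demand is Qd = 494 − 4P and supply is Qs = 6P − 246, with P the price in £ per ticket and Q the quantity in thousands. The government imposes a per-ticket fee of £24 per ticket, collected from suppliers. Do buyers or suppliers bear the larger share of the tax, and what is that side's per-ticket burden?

Buyers bear the larger share: £14.4 per ticket.

Before the tax: set 494 − 4P = 6P − 246 → P* = £74, Q* = 198.
With the tax collected from suppliers, supply shifts: Qs = 6(P − 24) − 246.
Solving gives Q = 140.4 with buyers paying £88.4 and suppliers receiving £64.4 (the £24 wedge).
Per-ticket burden: buyers £14.4, suppliers £9.6.
Buyers take the larger share because demand is less price-elastic here (demand slope 4 vs supply slope 6).
The less price-elastic side of the market bears the larger share of a per-unit tax.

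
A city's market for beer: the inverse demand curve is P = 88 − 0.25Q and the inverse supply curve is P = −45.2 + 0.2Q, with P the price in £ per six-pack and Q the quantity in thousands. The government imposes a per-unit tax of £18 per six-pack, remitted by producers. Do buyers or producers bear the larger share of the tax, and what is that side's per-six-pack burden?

Buyers bear the larger share: £10 per six-pack.

Rewrite in direct form: Qd = 352 − 4P and Qs = 5P + 226.
Before the tax: set 352 − 4P = 5P + 226 → P* = £14, Q* = 296.
With the tax collected from producers, supply shifts: Qs = 5(P − 18) + 226.
Solving gives Q = 256 with buyers paying £24 and producers receiving £6 (the £18 wedge).
Per-six-pack burden: buyers £10, producers £8.
Buyers take the larger share because demand is less price-elastic here (demand slope 4 vs supply slope 5).
The less price-elastic side of the market bears the larger share of a per-unit tax.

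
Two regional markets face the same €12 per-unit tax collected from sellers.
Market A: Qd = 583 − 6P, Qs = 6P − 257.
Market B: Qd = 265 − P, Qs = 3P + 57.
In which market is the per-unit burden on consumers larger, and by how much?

Market B, by €3.

Market A: pre-tax P* = €70, Q* = 163; post-tax Q = 127; per-unit burden on consumers = €6.
Market B: pre-tax P* = €52, Q* = 213; post-tax Q = 204; per-unit burden on consumers = €9.
Difference: €6 vs €9 → market B is larger by €3.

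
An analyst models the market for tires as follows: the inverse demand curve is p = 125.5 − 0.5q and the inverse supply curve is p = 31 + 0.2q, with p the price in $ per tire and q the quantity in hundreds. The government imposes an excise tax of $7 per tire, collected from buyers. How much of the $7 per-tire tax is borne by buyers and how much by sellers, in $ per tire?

Buyers bear $5 per tire; sellers bear $2 per tire.

Rewrite in direct form: qd = 251 − 2p and qs = 5p − 155.
Without the tax, 251 − 2p = 5p − 155 gives 7p = 406, so p* = $58 and q* = 135.
With the tax collected from buyers, demand (in seller-price terms) shifts: qd = 251 − 2(p + 7).
New equilibrium: buyers pay $63, sellers receive $56, q = 125. (Wedge: pb − ps = 7.)
Burden on buyers: $5; on sellers: $2. (They sum to $7.)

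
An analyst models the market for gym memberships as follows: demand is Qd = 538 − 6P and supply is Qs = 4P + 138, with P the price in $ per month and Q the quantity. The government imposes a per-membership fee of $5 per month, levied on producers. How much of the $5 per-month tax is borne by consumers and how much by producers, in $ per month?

Consumers bear $2 per month; producers bear $3 per month.

Before the tax: set 538 − 6P = 4P + 138 → P* = $40, Q* = 298.
With the tax collected from producers, supply shifts: Qs = 4(P − 5) + 138.
Solving gives Q = 286 with consumers paying $42 and producers receiving $37 (the $5 wedge).
Burden on consumers: $2; on producers: $3. (They sum to $5.)
The less price-elastic side of the market bears the larger share of a per-unit tax.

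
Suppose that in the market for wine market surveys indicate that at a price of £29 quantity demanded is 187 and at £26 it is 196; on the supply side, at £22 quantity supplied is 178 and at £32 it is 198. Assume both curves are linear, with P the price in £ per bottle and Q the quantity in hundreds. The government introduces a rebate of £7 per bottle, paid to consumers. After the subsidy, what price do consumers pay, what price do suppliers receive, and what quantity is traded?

Consumers pay £25.2; suppliers receive £32.2; quantity = 198.4.

Demand slope: (196 − 187)/(26 − 29) = -3, so Qd = 274 − 3P.
Supply slope: (198 − 178)/(32 − 22) = 2, so Qs = 2P + 134.
Without the subsidy, 274 − 3P = 2P + 134 gives 5P = 140, so P* = £28 and Q* = 190.
With a per-unit subsidy paid to consumers, each effectively pays P − 7, so demand becomes Qd = 274 − 3(P − 7).
New equilibrium: consumers pay £25.2, suppliers receive £32.2, Q = 198.4. (Wedge: Pb − Ps = −7.)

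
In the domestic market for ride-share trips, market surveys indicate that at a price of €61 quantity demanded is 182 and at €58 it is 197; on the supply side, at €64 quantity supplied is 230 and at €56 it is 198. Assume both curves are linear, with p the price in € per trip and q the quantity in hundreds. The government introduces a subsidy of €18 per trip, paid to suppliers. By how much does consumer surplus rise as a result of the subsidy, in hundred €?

Consumer surplus rises by €1776 hundred.

Demand slope: (197 − 182)/(58 − 61) = -5, so qd = 487 − 5p.
Supply slope: (198 − 230)/(56 − 64) = 4, so qs = 4p − 26.
Without the subsidy, 487 − 5p = 4p − 26 gives 9p = 513, so p* = €57 and q* = 202.
With a per-unit subsidy paid to suppliers, each receives p + 18 per unit sold, so supply becomes qs = 4(p + 18) − 26.
New equilibrium: consumers pay €49, suppliers receive €67, q = 242. (Wedge: pb − ps = −18.)
ΔCS is the trapezoid between Q = 242 and Q = 202 of height €8: ½ · (202 + 242) · 8 = €1776.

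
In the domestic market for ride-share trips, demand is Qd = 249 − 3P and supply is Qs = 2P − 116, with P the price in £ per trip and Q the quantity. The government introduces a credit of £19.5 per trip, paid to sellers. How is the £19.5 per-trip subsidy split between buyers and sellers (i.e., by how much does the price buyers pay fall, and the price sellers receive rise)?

Buyers gain £7.8 per trip; sellers gain £11.7 per trip.

Without the subsidy, 249 − 3P = 2P − 116 gives 5P = 365, so P* = £73 and Q* = 30.
With a per-unit subsidy paid to sellers, each receives P + 19.5 per unit sold, so supply becomes Qs = 2(P + 19.5) − 116.
Solving gives Q = 53.4 with buyers paying £65.2 and sellers receiving £84.7 (the £19.5 wedge).
Gain to buyers: £7.8; to sellers: £11.7. (They sum to £19.5.)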